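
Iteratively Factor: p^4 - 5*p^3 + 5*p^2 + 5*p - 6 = (p + 1)*(p^3 - 6*p^2 + 11*p - 6) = (p - 1)*(p + 1)*(p^2 - 5*p + 6) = (p - 2)*(p - 1)*(p + 1)*(p - 3)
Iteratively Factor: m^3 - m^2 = (m)*(m^2 - m) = m*(m - 1)*(m)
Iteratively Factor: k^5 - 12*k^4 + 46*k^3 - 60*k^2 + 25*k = (k)*(k^4 - 12*k^3 + 46*k^2 - 60*k + 25) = k*(k - 5)*(k^3 - 7*k^2 + 11*k - 5) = k*(k - 5)*(k - 1)*(k^2 - 6*k + 5) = k*(k - 5)^2*(k - 1)*(k - 1)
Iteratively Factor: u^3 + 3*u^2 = (u)*(u^2 + 3*u) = u^2*(u + 3)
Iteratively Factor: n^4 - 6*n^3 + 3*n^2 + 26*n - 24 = (n - 3)*(n^3 - 3*n^2 - 6*n + 8) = (n - 3)*(n - 1)*(n^2 - 2*n - 8) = (n - 4)*(n - 3)*(n - 1)*(n + 2)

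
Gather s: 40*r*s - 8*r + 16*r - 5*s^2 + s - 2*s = 8*r - 5*s^2 + s*(40*r - 1)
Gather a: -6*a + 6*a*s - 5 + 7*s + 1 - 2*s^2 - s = a*(6*s - 6) - 2*s^2 + 6*s - 4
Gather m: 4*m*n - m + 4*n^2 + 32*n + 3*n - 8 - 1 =m*(4*n - 1) + 4*n^2 + 35*n - 9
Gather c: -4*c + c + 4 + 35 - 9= 30 - 3*c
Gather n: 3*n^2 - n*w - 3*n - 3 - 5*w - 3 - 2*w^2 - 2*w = 3*n^2 + n*(-w - 3) - 2*w^2 - 7*w - 6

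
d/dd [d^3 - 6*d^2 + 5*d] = 3*d^2 - 12*d + 5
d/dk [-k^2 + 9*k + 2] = 9 - 2*k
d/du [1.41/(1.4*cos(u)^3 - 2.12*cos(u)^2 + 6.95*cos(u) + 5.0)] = (5.922*cos(u)^2 - 5.9784*cos(u) + 9.7995)*sin(u)/(1.4*cos(u)^3 - 2.12*cos(u)^2 + 6.95*cos(u) + 5.0)^2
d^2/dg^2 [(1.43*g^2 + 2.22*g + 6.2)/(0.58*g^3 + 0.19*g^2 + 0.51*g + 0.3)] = (0.962103999999998*g^6 + 4.480848*g^5 + 23.95806*g^4 + 6.018158*g^3 + 7.22226*g^2 - 3.62736*g + 2.09652)/(0.195112*g^9 + 0.191748*g^8 + 0.577506*g^7 + 0.646831*g^6 + 0.706167*g^5 + 0.713187*g^4 + 0.463671*g^3 + 0.28539*g^2 + 0.1377*g + 0.027)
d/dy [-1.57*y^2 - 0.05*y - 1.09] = -3.14*y - 0.05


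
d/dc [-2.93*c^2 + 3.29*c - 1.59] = 3.29 - 5.86*c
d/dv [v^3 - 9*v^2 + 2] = 3*v*(v - 6)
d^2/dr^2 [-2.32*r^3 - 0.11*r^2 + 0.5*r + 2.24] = -13.92*r - 0.22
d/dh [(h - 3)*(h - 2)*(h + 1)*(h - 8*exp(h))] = -8*h^3*exp(h) + 4*h^3 + 8*h^2*exp(h) - 12*h^2 + 56*h*exp(h) + 2*h - 56*exp(h) + 6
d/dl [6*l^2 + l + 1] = 12*l + 1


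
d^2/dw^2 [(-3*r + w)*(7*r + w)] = 2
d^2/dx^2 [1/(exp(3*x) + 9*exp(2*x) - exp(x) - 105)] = ((-9*exp(2*x) - 36*exp(x) + 1)*(exp(3*x) + 9*exp(2*x) - exp(x) - 105) + 2*(3*exp(2*x) + 18*exp(x) - 1)^2*exp(x))*exp(x)/(exp(3*x) + 9*exp(2*x) - exp(x) - 105)^3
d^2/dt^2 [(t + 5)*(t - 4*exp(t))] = -4*t*exp(t) - 28*exp(t) + 2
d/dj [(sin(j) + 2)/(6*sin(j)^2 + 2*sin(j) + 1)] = 3*(-8*sin(j) + cos(2*j) - 2)*cos(j)/(6*sin(j)^2 + 2*sin(j) + 1)^2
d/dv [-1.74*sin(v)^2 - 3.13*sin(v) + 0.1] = -(3.48*sin(v) + 3.13)*cos(v)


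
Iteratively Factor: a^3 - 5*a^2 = (a)*(a^2 - 5*a) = a^2*(a - 5)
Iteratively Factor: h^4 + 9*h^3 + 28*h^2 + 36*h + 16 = (h + 4)*(h^3 + 5*h^2 + 8*h + 4) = (h + 1)*(h + 4)*(h^2 + 4*h + 4) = (h + 1)*(h + 2)*(h + 4)*(h + 2)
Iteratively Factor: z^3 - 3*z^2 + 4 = (z + 1)*(z^2 - 4*z + 4) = (z - 2)*(z + 1)*(z - 2)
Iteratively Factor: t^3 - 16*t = (t)*(t^2 - 16) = t*(t + 4)*(t - 4)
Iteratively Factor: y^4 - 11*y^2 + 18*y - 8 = (y - 1)*(y^3 + y^2 - 10*y + 8) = (y - 1)^2*(y^2 + 2*y - 8) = (y - 1)^2*(y + 4)*(y - 2)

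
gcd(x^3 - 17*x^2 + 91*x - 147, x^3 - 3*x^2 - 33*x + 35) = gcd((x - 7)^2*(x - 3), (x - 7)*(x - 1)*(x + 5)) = x - 7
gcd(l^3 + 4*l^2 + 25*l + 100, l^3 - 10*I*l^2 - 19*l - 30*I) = l - 5*I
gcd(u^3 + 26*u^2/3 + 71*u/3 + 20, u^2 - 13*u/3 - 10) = u + 5/3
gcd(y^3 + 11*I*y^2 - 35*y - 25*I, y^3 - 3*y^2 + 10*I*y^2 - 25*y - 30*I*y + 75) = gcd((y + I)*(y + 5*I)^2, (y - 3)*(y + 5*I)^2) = y^2 + 10*I*y - 25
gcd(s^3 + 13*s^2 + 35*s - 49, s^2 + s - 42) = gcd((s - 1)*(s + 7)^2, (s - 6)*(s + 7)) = s + 7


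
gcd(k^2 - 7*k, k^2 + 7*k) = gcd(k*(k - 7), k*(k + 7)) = k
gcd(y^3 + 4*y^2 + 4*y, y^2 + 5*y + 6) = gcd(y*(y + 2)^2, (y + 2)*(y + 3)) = y + 2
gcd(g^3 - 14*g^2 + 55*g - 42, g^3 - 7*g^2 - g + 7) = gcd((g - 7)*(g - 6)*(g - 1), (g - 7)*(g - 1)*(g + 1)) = g^2 - 8*g + 7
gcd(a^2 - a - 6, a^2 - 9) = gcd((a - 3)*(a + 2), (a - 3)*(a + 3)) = a - 3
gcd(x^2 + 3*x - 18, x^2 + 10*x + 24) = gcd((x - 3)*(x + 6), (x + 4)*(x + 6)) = x + 6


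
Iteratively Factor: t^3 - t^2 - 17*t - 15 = (t + 1)*(t^2 - 2*t - 15) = (t - 5)*(t + 1)*(t + 3)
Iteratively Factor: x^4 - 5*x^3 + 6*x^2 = (x - 3)*(x^3 - 2*x^2) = (x - 3)*(x - 2)*(x^2) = x*(x - 3)*(x - 2)*(x)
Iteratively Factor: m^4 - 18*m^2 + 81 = (m - 3)*(m^3 + 3*m^2 - 9*m - 27) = (m - 3)^2*(m^2 + 6*m + 9) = (m - 3)^2*(m + 3)*(m + 3)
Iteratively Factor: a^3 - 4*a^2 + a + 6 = (a + 1)*(a^2 - 5*a + 6) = (a - 3)*(a + 1)*(a - 2)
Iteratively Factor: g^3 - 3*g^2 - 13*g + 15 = (g - 1)*(g^2 - 2*g - 15) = (g - 5)*(g - 1)*(g + 3)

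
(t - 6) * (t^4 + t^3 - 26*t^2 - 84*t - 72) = t^5 - 5*t^4 - 32*t^3 + 72*t^2 + 432*t + 432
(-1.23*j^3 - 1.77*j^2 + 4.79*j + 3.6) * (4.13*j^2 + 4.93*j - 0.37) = -5.0799*j^5 - 13.374*j^4 + 11.5117*j^3 + 39.1376*j^2 + 15.9757*j - 1.332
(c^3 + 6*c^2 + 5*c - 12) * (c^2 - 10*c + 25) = c^5 - 4*c^4 - 30*c^3 + 88*c^2 + 245*c - 300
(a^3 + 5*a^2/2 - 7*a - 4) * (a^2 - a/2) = a^5 + 2*a^4 - 33*a^3/4 - a^2/2 + 2*a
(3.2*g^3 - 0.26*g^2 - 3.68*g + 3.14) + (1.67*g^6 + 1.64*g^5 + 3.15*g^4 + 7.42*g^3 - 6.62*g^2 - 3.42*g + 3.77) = 1.67*g^6 + 1.64*g^5 + 3.15*g^4 + 10.62*g^3 - 6.88*g^2 - 7.1*g + 6.91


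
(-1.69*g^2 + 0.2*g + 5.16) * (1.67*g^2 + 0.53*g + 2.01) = -2.8223*g^4 - 0.5617*g^3 + 5.3263*g^2 + 3.1368*g + 10.3716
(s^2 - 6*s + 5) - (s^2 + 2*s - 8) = 13 - 8*s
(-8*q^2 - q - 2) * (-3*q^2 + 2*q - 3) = 24*q^4 - 13*q^3 + 28*q^2 - q + 6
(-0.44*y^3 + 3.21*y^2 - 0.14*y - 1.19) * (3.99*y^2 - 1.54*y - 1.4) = -1.7556*y^5 + 13.4855*y^4 - 4.886*y^3 - 9.0265*y^2 + 2.0286*y + 1.666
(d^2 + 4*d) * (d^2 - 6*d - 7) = d^4 - 2*d^3 - 31*d^2 - 28*d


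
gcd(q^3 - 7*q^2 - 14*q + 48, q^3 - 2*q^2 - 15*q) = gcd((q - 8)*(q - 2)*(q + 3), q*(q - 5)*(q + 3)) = q + 3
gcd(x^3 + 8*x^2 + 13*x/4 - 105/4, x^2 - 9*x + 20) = 1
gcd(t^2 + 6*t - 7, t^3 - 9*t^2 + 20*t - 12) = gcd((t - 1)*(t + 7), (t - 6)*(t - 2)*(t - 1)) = t - 1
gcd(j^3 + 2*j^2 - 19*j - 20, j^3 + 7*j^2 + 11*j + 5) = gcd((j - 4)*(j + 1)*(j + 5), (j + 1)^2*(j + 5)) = j^2 + 6*j + 5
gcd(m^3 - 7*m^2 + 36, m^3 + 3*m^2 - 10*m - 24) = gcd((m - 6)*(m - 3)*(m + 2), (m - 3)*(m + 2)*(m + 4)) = m^2 - m - 6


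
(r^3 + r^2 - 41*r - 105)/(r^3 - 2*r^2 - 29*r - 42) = (r + 5)/(r + 2)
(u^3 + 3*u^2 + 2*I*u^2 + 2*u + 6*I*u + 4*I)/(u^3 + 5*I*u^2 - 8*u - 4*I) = (u^2 + 3*u + 2)/(u^2 + 3*I*u - 2)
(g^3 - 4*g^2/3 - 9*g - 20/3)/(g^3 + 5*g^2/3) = 1 - 3/g - 4/g^2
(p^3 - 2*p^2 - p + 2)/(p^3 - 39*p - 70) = (-p^3 + 2*p^2 + p - 2)/(-p^3 + 39*p + 70)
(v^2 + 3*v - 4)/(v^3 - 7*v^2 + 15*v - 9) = (v + 4)/(v^2 - 6*v + 9)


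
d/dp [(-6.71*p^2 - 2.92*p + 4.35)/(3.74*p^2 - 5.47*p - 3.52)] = (47.6245*p^2 + 14.7004*p + 34.0729)/(13.9876*p^4 - 40.9156*p^3 + 3.59129999999999*p^2 + 38.5088*p + 12.3904)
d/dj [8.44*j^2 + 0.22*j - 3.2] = 16.88*j + 0.22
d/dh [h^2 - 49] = 2*h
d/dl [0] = 0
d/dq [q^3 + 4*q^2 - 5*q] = 3*q^2 + 8*q - 5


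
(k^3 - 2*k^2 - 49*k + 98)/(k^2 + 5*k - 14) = k - 7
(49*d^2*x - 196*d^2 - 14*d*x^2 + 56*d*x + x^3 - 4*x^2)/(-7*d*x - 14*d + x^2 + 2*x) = (-7*d*x + 28*d + x^2 - 4*x)/(x + 2)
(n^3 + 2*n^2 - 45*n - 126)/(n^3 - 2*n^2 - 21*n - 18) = (n^2 - n - 42)/(n^2 - 5*n - 6)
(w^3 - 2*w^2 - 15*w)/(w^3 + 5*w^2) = (w^2 - 2*w - 15)/(w*(w + 5))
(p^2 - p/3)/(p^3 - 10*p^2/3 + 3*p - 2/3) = p/(p^2 - 3*p + 2)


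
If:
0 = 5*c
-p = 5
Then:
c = 0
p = -5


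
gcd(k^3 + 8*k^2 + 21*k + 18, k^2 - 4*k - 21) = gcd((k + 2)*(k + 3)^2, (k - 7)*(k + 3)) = k + 3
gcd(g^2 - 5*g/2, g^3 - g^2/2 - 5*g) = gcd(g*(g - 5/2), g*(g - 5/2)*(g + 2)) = g^2 - 5*g/2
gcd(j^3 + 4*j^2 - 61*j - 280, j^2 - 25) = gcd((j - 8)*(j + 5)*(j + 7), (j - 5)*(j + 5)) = j + 5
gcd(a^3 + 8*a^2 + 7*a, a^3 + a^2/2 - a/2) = a^2 + a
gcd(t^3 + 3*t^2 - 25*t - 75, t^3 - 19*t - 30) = t^2 - 2*t - 15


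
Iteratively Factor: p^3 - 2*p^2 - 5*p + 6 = (p - 1)*(p^2 - p - 6) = (p - 3)*(p - 1)*(p + 2)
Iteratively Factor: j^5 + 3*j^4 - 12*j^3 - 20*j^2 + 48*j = (j + 4)*(j^4 - j^3 - 8*j^2 + 12*j) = (j - 2)*(j + 4)*(j^3 + j^2 - 6*j) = j*(j - 2)*(j + 4)*(j^2 + j - 6) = j*(j - 2)*(j + 3)*(j + 4)*(j - 2)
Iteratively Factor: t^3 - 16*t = (t)*(t^2 - 16) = t*(t - 4)*(t + 4)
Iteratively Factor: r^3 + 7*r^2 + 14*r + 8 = (r + 2)*(r^2 + 5*r + 4) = (r + 2)*(r + 4)*(r + 1)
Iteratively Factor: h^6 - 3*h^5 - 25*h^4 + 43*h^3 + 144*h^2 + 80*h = (h - 4)*(h^5 + h^4 - 21*h^3 - 41*h^2 - 20*h) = h*(h - 4)*(h^4 + h^3 - 21*h^2 - 41*h - 20) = h*(h - 4)*(h + 4)*(h^3 - 3*h^2 - 9*h - 5) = h*(h - 4)*(h + 1)*(h + 4)*(h^2 - 4*h - 5) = h*(h - 5)*(h - 4)*(h + 1)*(h + 4)*(h + 1)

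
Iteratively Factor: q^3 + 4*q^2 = (q + 4)*(q^2) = q*(q + 4)*(q)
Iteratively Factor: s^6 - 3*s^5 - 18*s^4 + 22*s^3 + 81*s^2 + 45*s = (s + 1)*(s^5 - 4*s^4 - 14*s^3 + 36*s^2 + 45*s) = (s - 5)*(s + 1)*(s^4 + s^3 - 9*s^2 - 9*s) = (s - 5)*(s - 3)*(s + 1)*(s^3 + 4*s^2 + 3*s) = (s - 5)*(s - 3)*(s + 1)^2*(s^2 + 3*s) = s*(s - 5)*(s - 3)*(s + 1)^2*(s + 3)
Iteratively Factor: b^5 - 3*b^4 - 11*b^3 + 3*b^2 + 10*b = (b + 2)*(b^4 - 5*b^3 - b^2 + 5*b) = b*(b + 2)*(b^3 - 5*b^2 - b + 5) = b*(b - 5)*(b + 2)*(b^2 - 1) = b*(b - 5)*(b + 1)*(b + 2)*(b - 1)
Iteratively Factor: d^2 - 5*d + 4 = (d - 4)*(d - 1)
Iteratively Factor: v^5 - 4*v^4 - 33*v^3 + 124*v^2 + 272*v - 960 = (v + 4)*(v^4 - 8*v^3 - v^2 + 128*v - 240) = (v + 4)^2*(v^3 - 12*v^2 + 47*v - 60) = (v - 4)*(v + 4)^2*(v^2 - 8*v + 15) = (v - 4)*(v - 3)*(v + 4)^2*(v - 5)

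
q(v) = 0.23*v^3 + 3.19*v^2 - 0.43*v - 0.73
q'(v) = 0.69*v^2 + 6.38*v - 0.43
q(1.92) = 11.83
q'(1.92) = 14.36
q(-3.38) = 28.29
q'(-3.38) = -14.11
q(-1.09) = 3.23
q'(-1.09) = -6.56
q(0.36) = -0.46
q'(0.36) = 1.96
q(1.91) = 11.69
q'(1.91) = 14.27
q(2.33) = 18.50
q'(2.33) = 18.18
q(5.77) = 147.18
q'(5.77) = 59.35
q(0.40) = -0.38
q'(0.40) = 2.23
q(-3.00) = 23.06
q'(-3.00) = -13.36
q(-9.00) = 93.86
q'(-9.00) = -1.96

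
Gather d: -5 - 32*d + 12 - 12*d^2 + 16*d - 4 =-12*d^2 - 16*d + 3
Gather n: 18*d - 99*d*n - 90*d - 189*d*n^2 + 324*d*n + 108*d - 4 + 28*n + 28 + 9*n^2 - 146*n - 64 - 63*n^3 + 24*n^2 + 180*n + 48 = 36*d - 63*n^3 + n^2*(33 - 189*d) + n*(225*d + 62) + 8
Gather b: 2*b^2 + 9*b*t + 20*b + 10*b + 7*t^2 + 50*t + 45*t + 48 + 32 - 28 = 2*b^2 + b*(9*t + 30) + 7*t^2 + 95*t + 52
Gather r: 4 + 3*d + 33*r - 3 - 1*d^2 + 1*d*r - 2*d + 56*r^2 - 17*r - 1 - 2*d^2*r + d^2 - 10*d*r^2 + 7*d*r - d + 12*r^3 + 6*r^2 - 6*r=12*r^3 + r^2*(62 - 10*d) + r*(-2*d^2 + 8*d + 10)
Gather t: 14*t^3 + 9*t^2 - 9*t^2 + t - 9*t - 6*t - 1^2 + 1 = 14*t^3 - 14*t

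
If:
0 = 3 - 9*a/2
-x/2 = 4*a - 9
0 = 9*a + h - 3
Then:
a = 2/3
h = -3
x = 38/3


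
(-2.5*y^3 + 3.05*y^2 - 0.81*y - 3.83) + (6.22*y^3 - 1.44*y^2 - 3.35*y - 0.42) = 3.72*y^3 + 1.61*y^2 - 4.16*y - 4.25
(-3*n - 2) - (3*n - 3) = 1 - 6*n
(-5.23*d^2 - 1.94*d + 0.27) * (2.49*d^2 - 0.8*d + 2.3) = -13.0227*d^4 - 0.6466*d^3 - 9.8047*d^2 - 4.678*d + 0.621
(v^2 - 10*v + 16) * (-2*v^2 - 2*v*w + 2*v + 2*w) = -2*v^4 - 2*v^3*w + 22*v^3 + 22*v^2*w - 52*v^2 - 52*v*w + 32*v + 32*w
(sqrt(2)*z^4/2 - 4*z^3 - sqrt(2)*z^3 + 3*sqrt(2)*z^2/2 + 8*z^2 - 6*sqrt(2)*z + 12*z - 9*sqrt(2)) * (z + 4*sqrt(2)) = sqrt(2)*z^5/2 - sqrt(2)*z^4 - 29*sqrt(2)*z^3/2 + 24*z^2 + 26*sqrt(2)*z^2 - 48*z + 39*sqrt(2)*z - 72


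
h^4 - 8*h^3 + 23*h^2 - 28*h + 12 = (h - 3)*(h - 2)^2*(h - 1)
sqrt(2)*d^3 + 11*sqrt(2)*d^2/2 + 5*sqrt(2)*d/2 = d*(d + 5)*(sqrt(2)*d + sqrt(2)/2)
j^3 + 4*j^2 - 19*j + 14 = (j - 2)*(j - 1)*(j + 7)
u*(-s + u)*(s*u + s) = -s^2*u^2 - s^2*u + s*u^3 + s*u^2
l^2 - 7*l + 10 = (l - 5)*(l - 2)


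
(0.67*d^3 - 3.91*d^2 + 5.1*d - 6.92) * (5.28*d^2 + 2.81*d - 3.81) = 3.5376*d^5 - 18.7621*d^4 + 13.3882*d^3 - 7.3095*d^2 - 38.8762*d + 26.3652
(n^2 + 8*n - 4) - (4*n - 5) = n^2 + 4*n + 1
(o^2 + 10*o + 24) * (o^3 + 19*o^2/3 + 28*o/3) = o^5 + 49*o^4/3 + 290*o^3/3 + 736*o^2/3 + 224*o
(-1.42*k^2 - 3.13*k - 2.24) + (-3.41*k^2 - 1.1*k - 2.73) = -4.83*k^2 - 4.23*k - 4.97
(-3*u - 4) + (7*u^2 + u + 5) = 7*u^2 - 2*u + 1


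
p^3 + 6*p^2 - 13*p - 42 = (p - 3)*(p + 2)*(p + 7)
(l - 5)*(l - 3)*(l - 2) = l^3 - 10*l^2 + 31*l - 30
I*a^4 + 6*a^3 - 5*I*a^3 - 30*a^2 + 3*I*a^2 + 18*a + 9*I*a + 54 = (a - 3)^2*(a - 6*I)*(I*a + I)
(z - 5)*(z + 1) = z^2 - 4*z - 5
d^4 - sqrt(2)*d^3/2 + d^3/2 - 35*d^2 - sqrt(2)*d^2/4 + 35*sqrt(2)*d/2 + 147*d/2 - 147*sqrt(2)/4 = (d - 7/2)*(d - 3)*(d + 7)*(d - sqrt(2)/2)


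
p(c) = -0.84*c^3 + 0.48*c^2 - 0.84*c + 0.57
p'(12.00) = -352.20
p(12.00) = -1391.91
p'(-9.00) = -213.60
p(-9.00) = 659.37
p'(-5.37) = -78.66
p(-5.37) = 149.00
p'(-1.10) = -4.95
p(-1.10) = 3.19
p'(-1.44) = -7.45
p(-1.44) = 5.28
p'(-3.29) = -31.28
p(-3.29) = 38.44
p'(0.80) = -1.68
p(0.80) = -0.22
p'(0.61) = -1.19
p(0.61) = 0.05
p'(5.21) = -64.24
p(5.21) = -109.57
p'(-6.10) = -100.47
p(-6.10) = 214.22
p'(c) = -2.52*c^2 + 0.96*c - 0.84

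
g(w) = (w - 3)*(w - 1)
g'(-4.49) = -12.98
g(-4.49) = 41.12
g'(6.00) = 8.00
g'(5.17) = 6.34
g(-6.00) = 63.00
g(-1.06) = 8.36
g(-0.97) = 7.82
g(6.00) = 15.00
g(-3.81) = 32.76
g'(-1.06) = -6.12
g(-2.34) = 17.84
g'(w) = 2*w - 4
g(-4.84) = 45.79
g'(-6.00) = -16.00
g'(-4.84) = -13.68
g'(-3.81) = -11.62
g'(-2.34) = -8.68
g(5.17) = 9.05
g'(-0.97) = -5.94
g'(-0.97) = -5.94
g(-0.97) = 7.82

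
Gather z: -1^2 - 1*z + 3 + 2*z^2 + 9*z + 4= 2*z^2 + 8*z + 6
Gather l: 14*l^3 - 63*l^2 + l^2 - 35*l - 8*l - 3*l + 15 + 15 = 14*l^3 - 62*l^2 - 46*l + 30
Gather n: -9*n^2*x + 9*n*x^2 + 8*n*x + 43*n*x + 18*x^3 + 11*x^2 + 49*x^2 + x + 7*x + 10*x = -9*n^2*x + n*(9*x^2 + 51*x) + 18*x^3 + 60*x^2 + 18*x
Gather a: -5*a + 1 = 1 - 5*a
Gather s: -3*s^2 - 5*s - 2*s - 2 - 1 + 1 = -3*s^2 - 7*s - 2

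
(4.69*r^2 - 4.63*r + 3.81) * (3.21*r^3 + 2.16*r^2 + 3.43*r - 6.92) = 15.0549*r^5 - 4.7319*r^4 + 18.316*r^3 - 40.1061*r^2 + 45.1079*r - 26.3652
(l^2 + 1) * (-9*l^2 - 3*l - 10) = -9*l^4 - 3*l^3 - 19*l^2 - 3*l - 10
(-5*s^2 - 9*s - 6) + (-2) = -5*s^2 - 9*s - 8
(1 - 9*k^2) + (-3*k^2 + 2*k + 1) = -12*k^2 + 2*k + 2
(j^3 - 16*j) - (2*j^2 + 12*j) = j^3 - 2*j^2 - 28*j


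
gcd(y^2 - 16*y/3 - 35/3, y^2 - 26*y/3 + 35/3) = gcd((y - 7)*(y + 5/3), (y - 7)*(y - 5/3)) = y - 7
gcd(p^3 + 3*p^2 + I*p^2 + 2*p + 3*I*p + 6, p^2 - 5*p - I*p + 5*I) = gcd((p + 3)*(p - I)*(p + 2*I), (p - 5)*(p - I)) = p - I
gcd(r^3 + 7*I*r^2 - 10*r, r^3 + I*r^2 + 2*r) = r^2 + 2*I*r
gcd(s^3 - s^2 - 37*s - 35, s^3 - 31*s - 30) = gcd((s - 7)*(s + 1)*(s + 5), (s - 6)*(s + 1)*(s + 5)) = s^2 + 6*s + 5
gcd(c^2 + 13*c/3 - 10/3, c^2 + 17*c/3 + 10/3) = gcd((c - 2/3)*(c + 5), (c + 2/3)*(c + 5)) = c + 5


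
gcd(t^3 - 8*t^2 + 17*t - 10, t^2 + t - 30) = t - 5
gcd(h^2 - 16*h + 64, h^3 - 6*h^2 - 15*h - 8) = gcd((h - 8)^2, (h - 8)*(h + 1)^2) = h - 8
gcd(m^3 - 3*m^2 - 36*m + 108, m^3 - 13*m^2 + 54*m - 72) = m^2 - 9*m + 18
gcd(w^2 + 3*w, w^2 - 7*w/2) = w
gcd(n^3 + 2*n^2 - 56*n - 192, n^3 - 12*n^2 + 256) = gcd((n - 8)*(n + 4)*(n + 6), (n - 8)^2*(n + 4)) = n^2 - 4*n - 32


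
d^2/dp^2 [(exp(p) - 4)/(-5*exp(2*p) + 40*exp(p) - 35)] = (-8*(1 - exp(p))*(exp(p) - 4)*(exp(2*p) - 8*exp(p) + 7) - 8*(exp(p) - 4)^3*exp(p) - (exp(2*p) - 8*exp(p) + 7)^2)*exp(p)/(5*(exp(2*p) - 8*exp(p) + 7)^3)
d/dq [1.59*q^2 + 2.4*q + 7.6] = 3.18*q + 2.4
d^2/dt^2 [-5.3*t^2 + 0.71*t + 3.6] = -10.6000000000000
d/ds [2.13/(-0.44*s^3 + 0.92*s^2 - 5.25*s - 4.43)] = (2.8116*s^2 - 3.9192*s + 11.1825)/(0.44*s^3 - 0.92*s^2 + 5.25*s + 4.43)^2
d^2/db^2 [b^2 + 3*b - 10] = 2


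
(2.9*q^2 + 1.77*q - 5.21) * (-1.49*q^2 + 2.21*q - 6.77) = -4.321*q^4 + 3.7717*q^3 - 7.9584*q^2 - 23.497*q + 35.2717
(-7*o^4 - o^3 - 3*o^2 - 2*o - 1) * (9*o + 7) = -63*o^5 - 58*o^4 - 34*o^3 - 39*o^2 - 23*o - 7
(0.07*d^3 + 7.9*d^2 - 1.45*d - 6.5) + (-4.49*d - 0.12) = 0.07*d^3 + 7.9*d^2 - 5.94*d - 6.62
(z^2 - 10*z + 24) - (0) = z^2 - 10*z + 24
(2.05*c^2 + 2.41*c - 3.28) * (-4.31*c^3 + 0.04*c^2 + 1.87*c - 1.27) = -8.8355*c^5 - 10.3051*c^4 + 18.0667*c^3 + 1.772*c^2 - 9.1943*c + 4.1656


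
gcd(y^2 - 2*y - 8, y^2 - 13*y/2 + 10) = y - 4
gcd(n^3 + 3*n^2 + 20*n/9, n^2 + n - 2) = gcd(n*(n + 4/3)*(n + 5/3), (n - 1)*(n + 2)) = 1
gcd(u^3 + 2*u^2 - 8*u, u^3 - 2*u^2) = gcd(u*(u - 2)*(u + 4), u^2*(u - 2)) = u^2 - 2*u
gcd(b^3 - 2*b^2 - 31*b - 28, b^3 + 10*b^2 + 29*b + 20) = b^2 + 5*b + 4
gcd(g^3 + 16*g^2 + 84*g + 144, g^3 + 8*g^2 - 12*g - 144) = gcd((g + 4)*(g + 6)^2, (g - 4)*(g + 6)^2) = g^2 + 12*g + 36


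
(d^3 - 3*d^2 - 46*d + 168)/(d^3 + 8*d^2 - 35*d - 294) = (d - 4)/(d + 7)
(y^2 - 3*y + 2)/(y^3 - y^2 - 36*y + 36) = (y - 2)/(y^2 - 36)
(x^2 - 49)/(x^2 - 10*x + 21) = (x + 7)/(x - 3)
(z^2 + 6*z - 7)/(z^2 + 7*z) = (z - 1)/z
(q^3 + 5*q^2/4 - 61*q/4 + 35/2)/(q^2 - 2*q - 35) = (4*q^2 - 15*q + 14)/(4*(q - 7))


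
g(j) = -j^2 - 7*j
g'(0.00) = -7.00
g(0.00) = 0.00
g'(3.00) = -13.00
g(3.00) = -30.00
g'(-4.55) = 2.10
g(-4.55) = 11.15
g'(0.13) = -7.26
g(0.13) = -0.93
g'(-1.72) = -3.56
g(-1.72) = 9.08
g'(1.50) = -10.00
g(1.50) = -12.75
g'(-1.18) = -4.64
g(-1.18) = 6.87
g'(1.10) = -9.20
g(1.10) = -8.91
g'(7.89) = -22.78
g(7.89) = -117.48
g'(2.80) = -12.60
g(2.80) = -27.44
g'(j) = -2*j - 7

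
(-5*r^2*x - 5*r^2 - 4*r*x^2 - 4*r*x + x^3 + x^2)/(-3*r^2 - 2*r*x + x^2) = (-5*r*x - 5*r + x^2 + x)/(-3*r + x)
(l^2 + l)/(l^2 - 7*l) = (l + 1)/(l - 7)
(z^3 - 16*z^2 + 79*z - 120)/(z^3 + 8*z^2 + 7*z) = (z^3 - 16*z^2 + 79*z - 120)/(z*(z^2 + 8*z + 7))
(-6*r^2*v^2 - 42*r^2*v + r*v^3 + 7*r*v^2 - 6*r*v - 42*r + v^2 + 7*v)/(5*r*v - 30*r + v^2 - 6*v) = (-6*r^2*v^2 - 42*r^2*v + r*v^3 + 7*r*v^2 - 6*r*v - 42*r + v^2 + 7*v)/(5*r*v - 30*r + v^2 - 6*v)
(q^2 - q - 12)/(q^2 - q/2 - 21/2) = 2*(q - 4)/(2*q - 7)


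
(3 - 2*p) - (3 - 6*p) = 4*p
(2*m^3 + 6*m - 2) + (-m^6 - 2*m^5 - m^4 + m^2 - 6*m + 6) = -m^6 - 2*m^5 - m^4 + 2*m^3 + m^2 + 4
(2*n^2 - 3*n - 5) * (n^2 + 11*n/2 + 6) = 2*n^4 + 8*n^3 - 19*n^2/2 - 91*n/2 - 30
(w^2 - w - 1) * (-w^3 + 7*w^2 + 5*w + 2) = -w^5 + 8*w^4 - w^3 - 10*w^2 - 7*w - 2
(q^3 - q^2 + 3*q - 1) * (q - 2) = q^4 - 3*q^3 + 5*q^2 - 7*q + 2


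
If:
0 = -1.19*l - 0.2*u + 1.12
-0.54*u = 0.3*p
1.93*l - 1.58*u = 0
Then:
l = 0.78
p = -1.72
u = 0.95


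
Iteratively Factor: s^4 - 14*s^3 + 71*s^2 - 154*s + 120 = (s - 4)*(s^3 - 10*s^2 + 31*s - 30) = (s - 4)*(s - 3)*(s^2 - 7*s + 10) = (s - 4)*(s - 3)*(s - 2)*(s - 5)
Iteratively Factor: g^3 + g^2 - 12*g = (g)*(g^2 + g - 12) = g*(g + 4)*(g - 3)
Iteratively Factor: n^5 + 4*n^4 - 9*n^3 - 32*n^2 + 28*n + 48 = (n + 1)*(n^4 + 3*n^3 - 12*n^2 - 20*n + 48) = (n - 2)*(n + 1)*(n^3 + 5*n^2 - 2*n - 24) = (n - 2)*(n + 1)*(n + 3)*(n^2 + 2*n - 8) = (n - 2)^2*(n + 1)*(n + 3)*(n + 4)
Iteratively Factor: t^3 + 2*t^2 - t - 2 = (t - 1)*(t^2 + 3*t + 2) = (t - 1)*(t + 2)*(t + 1)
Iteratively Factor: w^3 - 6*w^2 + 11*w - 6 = (w - 3)*(w^2 - 3*w + 2) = (w - 3)*(w - 1)*(w - 2)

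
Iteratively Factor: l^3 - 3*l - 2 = (l + 1)*(l^2 - l - 2) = (l + 1)^2*(l - 2)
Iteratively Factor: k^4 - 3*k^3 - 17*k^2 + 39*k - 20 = (k + 4)*(k^3 - 7*k^2 + 11*k - 5) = (k - 5)*(k + 4)*(k^2 - 2*k + 1) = (k - 5)*(k - 1)*(k + 4)*(k - 1)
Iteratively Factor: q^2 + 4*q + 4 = (q + 2)*(q + 2)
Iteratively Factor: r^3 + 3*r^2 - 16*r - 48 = (r - 4)*(r^2 + 7*r + 12) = (r - 4)*(r + 4)*(r + 3)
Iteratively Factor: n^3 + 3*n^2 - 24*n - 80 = (n + 4)*(n^2 - n - 20) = (n + 4)^2*(n - 5)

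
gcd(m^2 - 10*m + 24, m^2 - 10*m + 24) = m^2 - 10*m + 24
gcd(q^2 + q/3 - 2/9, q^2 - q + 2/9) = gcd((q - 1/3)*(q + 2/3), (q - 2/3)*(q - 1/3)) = q - 1/3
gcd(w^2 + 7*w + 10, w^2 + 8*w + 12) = w + 2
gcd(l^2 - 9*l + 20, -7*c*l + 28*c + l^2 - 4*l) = l - 4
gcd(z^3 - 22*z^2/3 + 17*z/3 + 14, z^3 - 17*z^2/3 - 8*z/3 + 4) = z^2 - 5*z - 6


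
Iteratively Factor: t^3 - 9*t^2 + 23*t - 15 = (t - 5)*(t^2 - 4*t + 3) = (t - 5)*(t - 1)*(t - 3)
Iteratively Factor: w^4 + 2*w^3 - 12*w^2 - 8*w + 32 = (w - 2)*(w^3 + 4*w^2 - 4*w - 16) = (w - 2)*(w + 4)*(w^2 - 4) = (w - 2)*(w + 2)*(w + 4)*(w - 2)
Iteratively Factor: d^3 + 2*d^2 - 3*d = (d)*(d^2 + 2*d - 3) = d*(d - 1)*(d + 3)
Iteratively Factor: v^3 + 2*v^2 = (v)*(v^2 + 2*v) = v*(v + 2)*(v)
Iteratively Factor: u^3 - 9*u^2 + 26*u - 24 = (u - 3)*(u^2 - 6*u + 8) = (u - 3)*(u - 2)*(u - 4)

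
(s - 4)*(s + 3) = s^2 - s - 12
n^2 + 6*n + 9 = (n + 3)^2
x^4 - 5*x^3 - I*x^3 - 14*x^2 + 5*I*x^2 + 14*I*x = x*(x - 7)*(x + 2)*(x - I)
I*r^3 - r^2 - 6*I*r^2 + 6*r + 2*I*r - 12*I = (r - 6)*(r + 2*I)*(I*r + 1)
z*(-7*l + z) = -7*l*z + z^2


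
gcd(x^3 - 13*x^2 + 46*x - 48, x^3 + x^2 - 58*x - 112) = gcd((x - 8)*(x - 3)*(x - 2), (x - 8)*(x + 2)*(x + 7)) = x - 8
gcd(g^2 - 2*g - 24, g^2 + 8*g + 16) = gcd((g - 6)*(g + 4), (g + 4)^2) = g + 4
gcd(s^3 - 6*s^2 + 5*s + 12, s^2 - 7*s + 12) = s^2 - 7*s + 12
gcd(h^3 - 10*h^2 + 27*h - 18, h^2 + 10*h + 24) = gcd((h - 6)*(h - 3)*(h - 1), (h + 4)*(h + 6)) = 1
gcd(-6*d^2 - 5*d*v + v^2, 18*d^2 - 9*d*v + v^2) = -6*d + v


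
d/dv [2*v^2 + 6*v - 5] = 4*v + 6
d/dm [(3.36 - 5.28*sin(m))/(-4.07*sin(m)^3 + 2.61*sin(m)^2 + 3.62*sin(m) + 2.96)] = (-42.9792*sin(m)^3 + 54.8064*sin(m)^2 - 17.5392*sin(m) - 27.792)*cos(m)/(16.5649*sin(m)^6 - 21.2454*sin(m)^5 - 22.6547*sin(m)^4 - 5.198*sin(m)^3 + 28.5556*sin(m)^2 + 21.4304*sin(m) + 8.7616)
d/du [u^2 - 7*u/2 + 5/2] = 2*u - 7/2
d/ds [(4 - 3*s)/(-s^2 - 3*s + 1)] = (-3*s^2 + 8*s + 9)/(s^4 + 6*s^3 + 7*s^2 - 6*s + 1)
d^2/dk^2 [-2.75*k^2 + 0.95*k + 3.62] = -5.50000000000000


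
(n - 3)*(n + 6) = n^2 + 3*n - 18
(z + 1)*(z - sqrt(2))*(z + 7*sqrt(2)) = z^3 + z^2 + 6*sqrt(2)*z^2 - 14*z + 6*sqrt(2)*z - 14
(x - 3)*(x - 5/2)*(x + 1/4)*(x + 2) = x^4 - 13*x^3/4 - 35*x^2/8 + 113*x/8 + 15/4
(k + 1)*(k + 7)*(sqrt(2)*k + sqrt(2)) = sqrt(2)*k^3 + 9*sqrt(2)*k^2 + 15*sqrt(2)*k + 7*sqrt(2)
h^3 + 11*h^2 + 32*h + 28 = (h + 2)^2*(h + 7)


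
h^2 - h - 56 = (h - 8)*(h + 7)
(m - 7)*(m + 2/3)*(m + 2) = m^3 - 13*m^2/3 - 52*m/3 - 28/3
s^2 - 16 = (s - 4)*(s + 4)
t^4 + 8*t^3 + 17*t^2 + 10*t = t*(t + 1)*(t + 2)*(t + 5)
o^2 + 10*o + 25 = (o + 5)^2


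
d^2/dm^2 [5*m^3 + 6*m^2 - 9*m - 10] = 30*m + 12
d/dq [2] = 0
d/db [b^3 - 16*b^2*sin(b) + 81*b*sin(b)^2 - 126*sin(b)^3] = -16*b^2*cos(b) + 3*b^2 - 32*b*sin(b) + 81*b*sin(2*b) - 378*sin(b)^2*cos(b) + 81*sin(b)^2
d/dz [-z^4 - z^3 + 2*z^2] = z*(-4*z^2 - 3*z + 4)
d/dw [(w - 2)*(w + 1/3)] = 2*w - 5/3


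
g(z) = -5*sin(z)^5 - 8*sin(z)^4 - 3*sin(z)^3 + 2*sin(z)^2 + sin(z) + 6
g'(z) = -25*sin(z)^4*cos(z) - 32*sin(z)^3*cos(z) - 9*sin(z)^2*cos(z) + 4*sin(z)*cos(z) + cos(z)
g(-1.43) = 6.95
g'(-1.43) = -0.67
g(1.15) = -2.42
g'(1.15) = -18.19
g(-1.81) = 6.87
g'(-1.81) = 1.02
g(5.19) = 6.58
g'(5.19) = -1.28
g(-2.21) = 6.38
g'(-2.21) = 1.10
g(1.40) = -6.13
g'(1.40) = -9.86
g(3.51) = 5.94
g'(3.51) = 0.50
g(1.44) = -6.49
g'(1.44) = -7.72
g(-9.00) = 5.97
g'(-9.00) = 0.60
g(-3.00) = 5.90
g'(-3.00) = -0.33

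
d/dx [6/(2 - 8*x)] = 12/(4*x - 1)^2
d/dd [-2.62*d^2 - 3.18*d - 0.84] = -5.24*d - 3.18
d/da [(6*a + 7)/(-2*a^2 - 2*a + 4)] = (-6*a^2 - 6*a + (2*a + 1)*(6*a + 7) + 12)/(2*(a^2 + a - 2)^2)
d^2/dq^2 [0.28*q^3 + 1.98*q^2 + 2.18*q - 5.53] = 1.68*q + 3.96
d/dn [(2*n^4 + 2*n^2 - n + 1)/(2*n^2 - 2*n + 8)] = (4*n^5 - 6*n^4 + 32*n^3 - n^2 + 14*n - 3)/(2*(n^4 - 2*n^3 + 9*n^2 - 8*n + 16))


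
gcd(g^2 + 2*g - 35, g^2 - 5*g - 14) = 1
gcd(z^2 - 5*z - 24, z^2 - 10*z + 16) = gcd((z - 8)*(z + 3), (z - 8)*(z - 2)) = z - 8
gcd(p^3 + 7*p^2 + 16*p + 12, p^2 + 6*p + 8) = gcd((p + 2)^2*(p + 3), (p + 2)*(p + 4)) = p + 2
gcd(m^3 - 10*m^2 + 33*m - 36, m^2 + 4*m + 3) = 1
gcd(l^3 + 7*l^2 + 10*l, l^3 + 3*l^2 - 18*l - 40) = l^2 + 7*l + 10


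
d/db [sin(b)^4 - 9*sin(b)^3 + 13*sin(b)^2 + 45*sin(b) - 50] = (4*sin(b)^3 - 27*sin(b)^2 + 26*sin(b) + 45)*cos(b)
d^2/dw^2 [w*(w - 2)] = 2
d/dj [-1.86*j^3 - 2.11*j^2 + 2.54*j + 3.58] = -5.58*j^2 - 4.22*j + 2.54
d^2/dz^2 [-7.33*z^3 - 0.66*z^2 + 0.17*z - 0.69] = -43.98*z - 1.32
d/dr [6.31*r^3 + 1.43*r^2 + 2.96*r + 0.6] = 18.93*r^2 + 2.86*r + 2.96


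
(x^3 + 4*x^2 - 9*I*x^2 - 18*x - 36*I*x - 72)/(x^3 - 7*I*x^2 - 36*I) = (x + 4)/(x + 2*I)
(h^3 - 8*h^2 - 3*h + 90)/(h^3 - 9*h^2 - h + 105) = (h - 6)/(h - 7)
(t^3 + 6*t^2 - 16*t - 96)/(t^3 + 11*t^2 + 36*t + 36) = (t^2 - 16)/(t^2 + 5*t + 6)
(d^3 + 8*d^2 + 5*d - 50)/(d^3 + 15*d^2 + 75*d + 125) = (d - 2)/(d + 5)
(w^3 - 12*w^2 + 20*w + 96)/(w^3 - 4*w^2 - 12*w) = (w - 8)/w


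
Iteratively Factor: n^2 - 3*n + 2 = (n - 2)*(n - 1)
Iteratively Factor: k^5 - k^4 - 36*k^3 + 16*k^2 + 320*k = (k + 4)*(k^4 - 5*k^3 - 16*k^2 + 80*k) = (k + 4)^2*(k^3 - 9*k^2 + 20*k) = (k - 4)*(k + 4)^2*(k^2 - 5*k) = k*(k - 4)*(k + 4)^2*(k - 5)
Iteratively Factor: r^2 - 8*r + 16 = (r - 4)*(r - 4)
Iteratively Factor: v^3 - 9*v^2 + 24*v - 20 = (v - 2)*(v^2 - 7*v + 10) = (v - 5)*(v - 2)*(v - 2)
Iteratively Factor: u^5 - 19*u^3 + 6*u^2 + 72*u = (u - 3)*(u^4 + 3*u^3 - 10*u^2 - 24*u) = (u - 3)*(u + 4)*(u^3 - u^2 - 6*u) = (u - 3)^2*(u + 4)*(u^2 + 2*u) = u*(u - 3)^2*(u + 4)*(u + 2)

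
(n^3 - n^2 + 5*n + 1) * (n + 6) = n^4 + 5*n^3 - n^2 + 31*n + 6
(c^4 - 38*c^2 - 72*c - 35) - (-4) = c^4 - 38*c^2 - 72*c - 31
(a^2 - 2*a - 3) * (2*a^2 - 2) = 2*a^4 - 4*a^3 - 8*a^2 + 4*a + 6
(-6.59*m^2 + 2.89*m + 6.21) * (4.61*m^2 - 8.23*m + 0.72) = -30.3799*m^4 + 67.5586*m^3 + 0.0986000000000047*m^2 - 49.0275*m + 4.4712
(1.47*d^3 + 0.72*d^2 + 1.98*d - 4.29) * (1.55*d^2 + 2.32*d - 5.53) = 2.2785*d^5 + 4.5264*d^4 - 3.3897*d^3 - 6.0375*d^2 - 20.9022*d + 23.7237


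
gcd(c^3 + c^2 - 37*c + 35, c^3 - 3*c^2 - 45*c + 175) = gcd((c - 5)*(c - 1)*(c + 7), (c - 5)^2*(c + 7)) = c^2 + 2*c - 35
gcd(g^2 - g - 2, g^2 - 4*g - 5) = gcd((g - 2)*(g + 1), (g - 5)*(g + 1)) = g + 1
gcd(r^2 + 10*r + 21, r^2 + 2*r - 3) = r + 3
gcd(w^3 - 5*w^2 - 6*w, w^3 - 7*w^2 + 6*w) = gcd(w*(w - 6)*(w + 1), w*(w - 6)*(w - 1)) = w^2 - 6*w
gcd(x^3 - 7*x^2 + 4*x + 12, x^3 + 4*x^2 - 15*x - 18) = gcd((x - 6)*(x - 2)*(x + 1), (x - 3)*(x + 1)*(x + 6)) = x + 1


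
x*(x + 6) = x^2 + 6*x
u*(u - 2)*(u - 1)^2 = u^4 - 4*u^3 + 5*u^2 - 2*u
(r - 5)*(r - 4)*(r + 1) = r^3 - 8*r^2 + 11*r + 20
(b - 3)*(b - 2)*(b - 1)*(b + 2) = b^4 - 4*b^3 - b^2 + 16*b - 12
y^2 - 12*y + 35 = (y - 7)*(y - 5)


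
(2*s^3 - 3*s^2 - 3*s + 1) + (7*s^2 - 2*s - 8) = 2*s^3 + 4*s^2 - 5*s - 7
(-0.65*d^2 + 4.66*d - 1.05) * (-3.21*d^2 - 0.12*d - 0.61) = 2.0865*d^4 - 14.8806*d^3 + 3.2078*d^2 - 2.7166*d + 0.6405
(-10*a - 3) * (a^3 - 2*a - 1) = -10*a^4 - 3*a^3 + 20*a^2 + 16*a + 3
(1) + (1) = 2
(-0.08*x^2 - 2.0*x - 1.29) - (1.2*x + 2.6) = -0.08*x^2 - 3.2*x - 3.89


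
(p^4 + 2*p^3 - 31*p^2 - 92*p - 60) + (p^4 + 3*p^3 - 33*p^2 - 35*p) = 2*p^4 + 5*p^3 - 64*p^2 - 127*p - 60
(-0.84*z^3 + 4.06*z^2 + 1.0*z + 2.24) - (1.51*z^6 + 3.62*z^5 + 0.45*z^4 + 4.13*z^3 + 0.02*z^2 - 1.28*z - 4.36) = -1.51*z^6 - 3.62*z^5 - 0.45*z^4 - 4.97*z^3 + 4.04*z^2 + 2.28*z + 6.6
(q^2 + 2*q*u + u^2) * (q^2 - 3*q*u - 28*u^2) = q^4 - q^3*u - 33*q^2*u^2 - 59*q*u^3 - 28*u^4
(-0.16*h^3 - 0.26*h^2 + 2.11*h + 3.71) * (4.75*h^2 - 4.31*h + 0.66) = -0.76*h^5 - 0.5454*h^4 + 11.0375*h^3 + 8.3568*h^2 - 14.5975*h + 2.4486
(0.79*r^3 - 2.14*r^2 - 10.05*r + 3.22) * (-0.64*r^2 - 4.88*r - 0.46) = -0.5056*r^5 - 2.4856*r^4 + 16.5118*r^3 + 47.9676*r^2 - 11.0906*r - 1.4812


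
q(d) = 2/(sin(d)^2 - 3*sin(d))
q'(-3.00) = -33.07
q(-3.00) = 4.51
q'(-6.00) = 8.11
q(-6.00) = -2.63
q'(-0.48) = 2.72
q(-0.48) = 1.25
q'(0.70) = 1.14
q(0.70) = -1.32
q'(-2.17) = -0.53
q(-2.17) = 0.63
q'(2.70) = -3.21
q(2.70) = -1.82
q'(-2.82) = -6.27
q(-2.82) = 1.91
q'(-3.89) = -0.96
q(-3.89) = -1.27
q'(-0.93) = 0.59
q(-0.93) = 0.66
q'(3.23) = -85.12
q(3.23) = 7.33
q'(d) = 2*(-2*sin(d)*cos(d) + 3*cos(d))/(sin(d)^2 - 3*sin(d))^2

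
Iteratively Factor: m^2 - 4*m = (m - 4)*(m)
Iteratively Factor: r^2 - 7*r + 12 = (r - 3)*(r - 4)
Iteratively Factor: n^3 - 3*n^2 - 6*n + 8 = (n - 1)*(n^2 - 2*n - 8) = (n - 1)*(n + 2)*(n - 4)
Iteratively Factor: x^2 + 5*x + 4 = (x + 4)*(x + 1)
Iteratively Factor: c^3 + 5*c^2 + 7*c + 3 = (c + 3)*(c^2 + 2*c + 1) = (c + 1)*(c + 3)*(c + 1)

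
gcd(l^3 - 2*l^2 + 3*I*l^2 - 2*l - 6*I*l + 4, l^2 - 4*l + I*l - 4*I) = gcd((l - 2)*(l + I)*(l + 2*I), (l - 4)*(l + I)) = l + I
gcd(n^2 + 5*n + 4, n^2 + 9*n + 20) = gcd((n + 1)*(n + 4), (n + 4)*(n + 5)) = n + 4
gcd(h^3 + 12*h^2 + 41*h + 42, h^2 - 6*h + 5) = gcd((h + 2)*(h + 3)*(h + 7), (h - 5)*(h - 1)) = 1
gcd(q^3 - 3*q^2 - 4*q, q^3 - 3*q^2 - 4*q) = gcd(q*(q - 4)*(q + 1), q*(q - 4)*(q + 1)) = q^3 - 3*q^2 - 4*q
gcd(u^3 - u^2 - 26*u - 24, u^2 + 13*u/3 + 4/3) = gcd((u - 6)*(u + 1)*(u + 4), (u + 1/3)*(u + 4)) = u + 4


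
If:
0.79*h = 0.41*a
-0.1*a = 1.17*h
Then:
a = 0.00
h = 0.00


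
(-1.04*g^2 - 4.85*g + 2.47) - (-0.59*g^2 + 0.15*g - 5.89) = -0.45*g^2 - 5.0*g + 8.36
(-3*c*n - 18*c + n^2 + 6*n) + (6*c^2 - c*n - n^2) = 6*c^2 - 4*c*n - 18*c + 6*n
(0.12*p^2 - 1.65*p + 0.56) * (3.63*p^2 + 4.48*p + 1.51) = 0.4356*p^4 - 5.4519*p^3 - 5.178*p^2 + 0.0173000000000005*p + 0.8456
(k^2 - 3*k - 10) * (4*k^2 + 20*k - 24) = 4*k^4 + 8*k^3 - 124*k^2 - 128*k + 240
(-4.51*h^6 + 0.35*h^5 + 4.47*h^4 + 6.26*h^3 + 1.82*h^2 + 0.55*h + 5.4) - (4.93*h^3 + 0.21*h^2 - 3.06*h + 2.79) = -4.51*h^6 + 0.35*h^5 + 4.47*h^4 + 1.33*h^3 + 1.61*h^2 + 3.61*h + 2.61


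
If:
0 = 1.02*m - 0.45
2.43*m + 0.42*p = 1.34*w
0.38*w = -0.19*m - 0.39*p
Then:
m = 0.44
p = -0.76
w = 0.56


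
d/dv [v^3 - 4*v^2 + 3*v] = 3*v^2 - 8*v + 3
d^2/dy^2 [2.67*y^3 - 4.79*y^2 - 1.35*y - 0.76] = 16.02*y - 9.58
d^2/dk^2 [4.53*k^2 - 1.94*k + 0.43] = 9.06000000000000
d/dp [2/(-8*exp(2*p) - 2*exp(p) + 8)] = (8*exp(p) + 1)*exp(p)/(4*exp(2*p) + exp(p) - 4)^2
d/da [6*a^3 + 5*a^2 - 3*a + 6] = 18*a^2 + 10*a - 3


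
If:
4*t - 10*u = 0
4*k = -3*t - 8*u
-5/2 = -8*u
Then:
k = -155/128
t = 25/32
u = 5/16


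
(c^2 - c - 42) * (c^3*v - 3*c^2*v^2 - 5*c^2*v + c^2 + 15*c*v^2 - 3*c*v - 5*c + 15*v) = c^5*v - 3*c^4*v^2 - 6*c^4*v + c^4 + 18*c^3*v^2 - 40*c^3*v - 6*c^3 + 111*c^2*v^2 + 228*c^2*v - 37*c^2 - 630*c*v^2 + 111*c*v + 210*c - 630*v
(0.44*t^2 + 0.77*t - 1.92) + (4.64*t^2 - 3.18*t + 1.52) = 5.08*t^2 - 2.41*t - 0.4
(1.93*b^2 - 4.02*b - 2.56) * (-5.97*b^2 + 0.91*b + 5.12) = -11.5221*b^4 + 25.7557*b^3 + 21.5066*b^2 - 22.912*b - 13.1072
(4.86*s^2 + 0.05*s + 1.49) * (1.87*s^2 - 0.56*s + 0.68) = 9.0882*s^4 - 2.6281*s^3 + 6.0631*s^2 - 0.8004*s + 1.0132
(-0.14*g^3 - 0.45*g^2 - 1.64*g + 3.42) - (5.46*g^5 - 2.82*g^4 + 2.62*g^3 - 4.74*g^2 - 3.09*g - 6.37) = -5.46*g^5 + 2.82*g^4 - 2.76*g^3 + 4.29*g^2 + 1.45*g + 9.79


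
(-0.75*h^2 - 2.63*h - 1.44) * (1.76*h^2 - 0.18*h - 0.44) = -1.32*h^4 - 4.4938*h^3 - 1.731*h^2 + 1.4164*h + 0.6336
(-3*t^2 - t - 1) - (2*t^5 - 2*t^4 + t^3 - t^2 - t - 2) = -2*t^5 + 2*t^4 - t^3 - 2*t^2 + 1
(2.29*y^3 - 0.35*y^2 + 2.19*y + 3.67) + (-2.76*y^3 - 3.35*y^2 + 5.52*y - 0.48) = -0.47*y^3 - 3.7*y^2 + 7.71*y + 3.19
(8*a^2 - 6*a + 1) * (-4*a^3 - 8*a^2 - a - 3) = -32*a^5 - 40*a^4 + 36*a^3 - 26*a^2 + 17*a - 3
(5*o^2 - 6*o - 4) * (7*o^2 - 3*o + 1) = 35*o^4 - 57*o^3 - 5*o^2 + 6*o - 4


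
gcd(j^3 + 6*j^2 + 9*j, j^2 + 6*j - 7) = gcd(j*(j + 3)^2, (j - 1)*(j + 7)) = 1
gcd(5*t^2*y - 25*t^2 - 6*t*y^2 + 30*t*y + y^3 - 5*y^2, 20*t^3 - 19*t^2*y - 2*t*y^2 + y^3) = 5*t^2 - 6*t*y + y^2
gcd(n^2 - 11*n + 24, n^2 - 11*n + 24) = n^2 - 11*n + 24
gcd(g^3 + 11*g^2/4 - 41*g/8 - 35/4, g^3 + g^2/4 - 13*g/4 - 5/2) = g^2 - 3*g/4 - 5/2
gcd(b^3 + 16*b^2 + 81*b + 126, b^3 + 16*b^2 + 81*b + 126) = b^3 + 16*b^2 + 81*b + 126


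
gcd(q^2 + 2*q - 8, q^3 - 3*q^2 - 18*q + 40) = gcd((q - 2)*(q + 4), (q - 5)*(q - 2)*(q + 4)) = q^2 + 2*q - 8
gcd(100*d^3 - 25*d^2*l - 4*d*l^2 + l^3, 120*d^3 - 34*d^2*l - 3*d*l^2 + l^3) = 20*d^2 - 9*d*l + l^2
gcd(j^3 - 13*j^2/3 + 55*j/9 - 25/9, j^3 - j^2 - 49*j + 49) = j - 1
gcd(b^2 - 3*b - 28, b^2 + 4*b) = b + 4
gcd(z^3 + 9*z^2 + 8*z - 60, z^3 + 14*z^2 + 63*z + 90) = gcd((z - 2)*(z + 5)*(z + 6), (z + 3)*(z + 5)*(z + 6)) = z^2 + 11*z + 30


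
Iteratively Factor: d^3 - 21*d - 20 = (d + 1)*(d^2 - d - 20) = (d - 5)*(d + 1)*(d + 4)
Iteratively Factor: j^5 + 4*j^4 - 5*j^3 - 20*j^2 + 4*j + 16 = (j - 1)*(j^4 + 5*j^3 - 20*j - 16) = (j - 1)*(j + 1)*(j^3 + 4*j^2 - 4*j - 16) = (j - 1)*(j + 1)*(j + 4)*(j^2 - 4) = (j - 2)*(j - 1)*(j + 1)*(j + 4)*(j + 2)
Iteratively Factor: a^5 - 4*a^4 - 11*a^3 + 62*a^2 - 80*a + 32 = (a + 4)*(a^4 - 8*a^3 + 21*a^2 - 22*a + 8) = (a - 1)*(a + 4)*(a^3 - 7*a^2 + 14*a - 8) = (a - 1)^2*(a + 4)*(a^2 - 6*a + 8) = (a - 2)*(a - 1)^2*(a + 4)*(a - 4)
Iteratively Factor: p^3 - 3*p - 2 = (p + 1)*(p^2 - p - 2) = (p + 1)^2*(p - 2)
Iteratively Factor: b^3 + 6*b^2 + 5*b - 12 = (b + 4)*(b^2 + 2*b - 3) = (b + 3)*(b + 4)*(b - 1)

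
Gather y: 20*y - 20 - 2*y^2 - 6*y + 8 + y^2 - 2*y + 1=-y^2 + 12*y - 11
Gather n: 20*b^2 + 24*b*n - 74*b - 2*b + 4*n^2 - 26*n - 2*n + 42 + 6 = 20*b^2 - 76*b + 4*n^2 + n*(24*b - 28) + 48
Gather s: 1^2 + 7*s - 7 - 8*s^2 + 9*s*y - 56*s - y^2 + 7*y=-8*s^2 + s*(9*y - 49) - y^2 + 7*y - 6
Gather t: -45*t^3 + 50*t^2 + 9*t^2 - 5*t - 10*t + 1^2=-45*t^3 + 59*t^2 - 15*t + 1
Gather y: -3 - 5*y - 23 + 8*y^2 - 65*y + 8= 8*y^2 - 70*y - 18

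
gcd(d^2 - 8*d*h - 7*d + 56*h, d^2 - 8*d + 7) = d - 7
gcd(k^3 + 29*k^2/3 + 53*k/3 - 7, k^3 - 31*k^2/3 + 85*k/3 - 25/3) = k - 1/3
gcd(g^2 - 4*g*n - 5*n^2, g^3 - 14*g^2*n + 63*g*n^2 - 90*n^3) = g - 5*n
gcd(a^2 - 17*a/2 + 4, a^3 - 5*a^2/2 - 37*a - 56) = a - 8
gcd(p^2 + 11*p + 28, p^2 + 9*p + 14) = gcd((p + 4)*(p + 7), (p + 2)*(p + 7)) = p + 7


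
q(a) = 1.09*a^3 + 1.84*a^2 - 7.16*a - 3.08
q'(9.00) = 290.83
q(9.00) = 876.13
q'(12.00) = 507.88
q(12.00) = 2059.48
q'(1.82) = 10.37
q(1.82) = -3.45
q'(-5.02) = 56.77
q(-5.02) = -58.66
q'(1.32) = 3.40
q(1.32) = -6.82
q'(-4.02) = 30.89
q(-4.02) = -15.37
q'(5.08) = 95.92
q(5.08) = 150.93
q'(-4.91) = 53.60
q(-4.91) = -52.59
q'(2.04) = 13.96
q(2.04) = -0.78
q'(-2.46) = 3.58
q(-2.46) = 9.44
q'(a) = 3.27*a^2 + 3.68*a - 7.16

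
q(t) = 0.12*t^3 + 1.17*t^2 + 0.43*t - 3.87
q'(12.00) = 80.35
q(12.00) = 377.13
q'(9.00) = 50.65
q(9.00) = 182.25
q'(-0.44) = -0.53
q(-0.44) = -3.84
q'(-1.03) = -1.60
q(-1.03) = -3.20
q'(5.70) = 25.46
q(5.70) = 58.82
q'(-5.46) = -1.61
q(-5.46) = 9.13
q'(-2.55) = -3.20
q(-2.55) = 0.65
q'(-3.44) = -3.36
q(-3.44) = 3.61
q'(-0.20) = -0.02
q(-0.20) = -3.91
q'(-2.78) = -3.29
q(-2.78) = 1.40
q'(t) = 0.36*t^2 + 2.34*t + 0.43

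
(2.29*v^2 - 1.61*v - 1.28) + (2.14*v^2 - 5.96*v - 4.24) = 4.43*v^2 - 7.57*v - 5.52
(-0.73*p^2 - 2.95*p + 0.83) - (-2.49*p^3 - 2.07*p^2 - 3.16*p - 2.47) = 2.49*p^3 + 1.34*p^2 + 0.21*p + 3.3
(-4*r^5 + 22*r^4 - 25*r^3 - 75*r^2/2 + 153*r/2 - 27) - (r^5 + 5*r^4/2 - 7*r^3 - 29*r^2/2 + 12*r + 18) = -5*r^5 + 39*r^4/2 - 18*r^3 - 23*r^2 + 129*r/2 - 45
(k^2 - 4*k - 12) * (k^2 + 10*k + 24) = k^4 + 6*k^3 - 28*k^2 - 216*k - 288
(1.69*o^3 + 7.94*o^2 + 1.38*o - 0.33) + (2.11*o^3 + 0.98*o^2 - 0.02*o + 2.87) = 3.8*o^3 + 8.92*o^2 + 1.36*o + 2.54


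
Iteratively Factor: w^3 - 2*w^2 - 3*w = (w + 1)*(w^2 - 3*w) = w*(w + 1)*(w - 3)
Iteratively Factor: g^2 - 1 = (g + 1)*(g - 1)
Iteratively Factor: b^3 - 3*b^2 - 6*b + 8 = (b + 2)*(b^2 - 5*b + 4) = (b - 1)*(b + 2)*(b - 4)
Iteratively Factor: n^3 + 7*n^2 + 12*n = (n)*(n^2 + 7*n + 12) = n*(n + 4)*(n + 3)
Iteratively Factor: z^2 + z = (z)*(z + 1)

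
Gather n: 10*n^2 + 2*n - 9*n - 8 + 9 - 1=10*n^2 - 7*n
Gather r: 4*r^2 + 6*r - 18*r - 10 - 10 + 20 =4*r^2 - 12*r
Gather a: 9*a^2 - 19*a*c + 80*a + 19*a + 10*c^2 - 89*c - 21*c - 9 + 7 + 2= 9*a^2 + a*(99 - 19*c) + 10*c^2 - 110*c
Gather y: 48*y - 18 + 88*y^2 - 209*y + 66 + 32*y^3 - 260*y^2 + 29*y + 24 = 32*y^3 - 172*y^2 - 132*y + 72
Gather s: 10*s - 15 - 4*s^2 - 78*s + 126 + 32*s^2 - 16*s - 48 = 28*s^2 - 84*s + 63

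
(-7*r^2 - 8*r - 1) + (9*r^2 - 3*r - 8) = 2*r^2 - 11*r - 9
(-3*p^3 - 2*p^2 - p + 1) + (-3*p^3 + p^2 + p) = -6*p^3 - p^2 + 1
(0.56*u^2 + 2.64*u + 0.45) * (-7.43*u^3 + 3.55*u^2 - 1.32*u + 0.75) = -4.1608*u^5 - 17.6272*u^4 + 5.2893*u^3 - 1.4673*u^2 + 1.386*u + 0.3375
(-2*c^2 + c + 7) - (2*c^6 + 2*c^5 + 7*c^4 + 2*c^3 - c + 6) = -2*c^6 - 2*c^5 - 7*c^4 - 2*c^3 - 2*c^2 + 2*c + 1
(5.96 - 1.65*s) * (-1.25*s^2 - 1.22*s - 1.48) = 2.0625*s^3 - 5.437*s^2 - 4.8292*s - 8.8208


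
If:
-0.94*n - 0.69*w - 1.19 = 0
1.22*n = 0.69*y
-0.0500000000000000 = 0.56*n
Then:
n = -0.09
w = -1.60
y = -0.16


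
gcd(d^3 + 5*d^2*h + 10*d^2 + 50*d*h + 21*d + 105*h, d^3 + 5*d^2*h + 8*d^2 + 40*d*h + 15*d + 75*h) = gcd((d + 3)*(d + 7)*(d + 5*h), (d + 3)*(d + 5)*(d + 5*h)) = d^2 + 5*d*h + 3*d + 15*h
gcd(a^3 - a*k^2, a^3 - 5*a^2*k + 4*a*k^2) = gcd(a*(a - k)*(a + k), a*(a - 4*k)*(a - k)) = a^2 - a*k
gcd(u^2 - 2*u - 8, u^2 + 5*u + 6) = u + 2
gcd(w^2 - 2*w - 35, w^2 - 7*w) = w - 7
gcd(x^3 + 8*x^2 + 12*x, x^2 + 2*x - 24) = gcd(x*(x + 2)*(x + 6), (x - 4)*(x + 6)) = x + 6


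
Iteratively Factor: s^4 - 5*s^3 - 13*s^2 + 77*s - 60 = (s - 1)*(s^3 - 4*s^2 - 17*s + 60) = (s - 5)*(s - 1)*(s^2 + s - 12) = (s - 5)*(s - 1)*(s + 4)*(s - 3)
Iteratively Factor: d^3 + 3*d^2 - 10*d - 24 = (d + 4)*(d^2 - d - 6) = (d + 2)*(d + 4)*(d - 3)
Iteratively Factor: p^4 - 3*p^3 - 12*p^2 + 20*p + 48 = (p + 2)*(p^3 - 5*p^2 - 2*p + 24) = (p - 3)*(p + 2)*(p^2 - 2*p - 8) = (p - 3)*(p + 2)^2*(p - 4)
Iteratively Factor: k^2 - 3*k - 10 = (k - 5)*(k + 2)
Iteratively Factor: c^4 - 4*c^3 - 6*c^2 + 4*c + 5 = (c - 5)*(c^3 + c^2 - c - 1) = (c - 5)*(c + 1)*(c^2 - 1) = (c - 5)*(c + 1)^2*(c - 1)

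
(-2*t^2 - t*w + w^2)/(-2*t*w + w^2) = (t + w)/w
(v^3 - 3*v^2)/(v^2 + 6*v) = v*(v - 3)/(v + 6)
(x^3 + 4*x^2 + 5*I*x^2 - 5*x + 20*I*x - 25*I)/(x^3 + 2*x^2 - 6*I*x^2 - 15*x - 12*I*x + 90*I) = (x^2 + x*(-1 + 5*I) - 5*I)/(x^2 + x*(-3 - 6*I) + 18*I)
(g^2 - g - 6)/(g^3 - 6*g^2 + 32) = (g - 3)/(g^2 - 8*g + 16)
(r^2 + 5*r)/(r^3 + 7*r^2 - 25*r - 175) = r/(r^2 + 2*r - 35)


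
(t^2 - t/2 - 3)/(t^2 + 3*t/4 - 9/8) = 4*(t - 2)/(4*t - 3)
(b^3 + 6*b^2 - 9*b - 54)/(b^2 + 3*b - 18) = b + 3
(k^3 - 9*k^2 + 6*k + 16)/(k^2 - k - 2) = k - 8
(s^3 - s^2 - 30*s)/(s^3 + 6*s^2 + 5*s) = (s - 6)/(s + 1)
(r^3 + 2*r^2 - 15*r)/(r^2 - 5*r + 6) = r*(r + 5)/(r - 2)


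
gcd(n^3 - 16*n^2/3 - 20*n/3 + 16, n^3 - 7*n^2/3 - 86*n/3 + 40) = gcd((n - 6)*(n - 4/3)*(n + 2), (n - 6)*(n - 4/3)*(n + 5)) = n^2 - 22*n/3 + 8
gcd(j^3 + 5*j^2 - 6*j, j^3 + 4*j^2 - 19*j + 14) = j - 1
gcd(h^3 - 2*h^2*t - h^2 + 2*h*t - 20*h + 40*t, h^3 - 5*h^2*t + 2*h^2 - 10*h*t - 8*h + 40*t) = h + 4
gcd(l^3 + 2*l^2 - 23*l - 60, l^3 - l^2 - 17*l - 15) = l^2 - 2*l - 15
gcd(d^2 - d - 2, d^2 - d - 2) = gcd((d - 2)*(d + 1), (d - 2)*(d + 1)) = d^2 - d - 2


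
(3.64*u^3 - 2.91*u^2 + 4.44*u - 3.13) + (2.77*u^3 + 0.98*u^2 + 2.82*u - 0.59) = 6.41*u^3 - 1.93*u^2 + 7.26*u - 3.72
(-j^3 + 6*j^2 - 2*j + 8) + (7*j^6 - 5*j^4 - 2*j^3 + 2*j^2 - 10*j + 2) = 7*j^6 - 5*j^4 - 3*j^3 + 8*j^2 - 12*j + 10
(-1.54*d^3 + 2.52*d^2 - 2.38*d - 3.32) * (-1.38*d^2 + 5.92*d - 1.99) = 2.1252*d^5 - 12.5944*d^4 + 21.2674*d^3 - 14.5228*d^2 - 14.9182*d + 6.6068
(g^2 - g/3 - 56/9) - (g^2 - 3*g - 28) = 8*g/3 + 196/9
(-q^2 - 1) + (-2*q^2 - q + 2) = -3*q^2 - q + 1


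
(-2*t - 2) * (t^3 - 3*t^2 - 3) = -2*t^4 + 4*t^3 + 6*t^2 + 6*t + 6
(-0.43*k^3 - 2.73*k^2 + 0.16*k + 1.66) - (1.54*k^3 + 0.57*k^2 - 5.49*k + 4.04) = -1.97*k^3 - 3.3*k^2 + 5.65*k - 2.38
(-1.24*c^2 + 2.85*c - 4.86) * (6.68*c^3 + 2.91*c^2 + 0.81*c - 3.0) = -8.2832*c^5 + 15.4296*c^4 - 25.1757*c^3 - 8.1141*c^2 - 12.4866*c + 14.58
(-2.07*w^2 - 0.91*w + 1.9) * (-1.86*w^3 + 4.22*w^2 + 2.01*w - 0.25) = 3.8502*w^5 - 7.0428*w^4 - 11.5349*w^3 + 6.7064*w^2 + 4.0465*w - 0.475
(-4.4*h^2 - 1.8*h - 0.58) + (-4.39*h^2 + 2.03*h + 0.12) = -8.79*h^2 + 0.23*h - 0.46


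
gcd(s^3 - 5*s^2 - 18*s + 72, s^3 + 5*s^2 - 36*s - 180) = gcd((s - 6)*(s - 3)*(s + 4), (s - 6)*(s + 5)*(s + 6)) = s - 6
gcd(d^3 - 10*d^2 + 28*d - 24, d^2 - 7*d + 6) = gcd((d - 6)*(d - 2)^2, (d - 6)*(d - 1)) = d - 6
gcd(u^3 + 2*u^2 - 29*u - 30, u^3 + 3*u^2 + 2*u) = u + 1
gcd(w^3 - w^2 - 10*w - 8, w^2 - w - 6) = w + 2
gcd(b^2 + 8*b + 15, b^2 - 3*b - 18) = b + 3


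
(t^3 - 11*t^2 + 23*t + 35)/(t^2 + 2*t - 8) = (t^3 - 11*t^2 + 23*t + 35)/(t^2 + 2*t - 8)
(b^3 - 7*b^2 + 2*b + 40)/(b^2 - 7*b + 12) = (b^2 - 3*b - 10)/(b - 3)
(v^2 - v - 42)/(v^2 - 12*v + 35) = (v + 6)/(v - 5)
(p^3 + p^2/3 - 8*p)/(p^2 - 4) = p*(3*p^2 + p - 24)/(3*(p^2 - 4))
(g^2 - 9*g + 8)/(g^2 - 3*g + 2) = (g - 8)/(g - 2)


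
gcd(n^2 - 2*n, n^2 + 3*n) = n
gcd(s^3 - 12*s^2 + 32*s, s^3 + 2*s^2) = s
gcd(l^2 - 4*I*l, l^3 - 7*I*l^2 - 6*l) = l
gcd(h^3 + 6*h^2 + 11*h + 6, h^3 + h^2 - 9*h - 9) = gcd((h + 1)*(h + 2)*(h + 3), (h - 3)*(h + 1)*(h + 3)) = h^2 + 4*h + 3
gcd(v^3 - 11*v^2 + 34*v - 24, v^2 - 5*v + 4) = v^2 - 5*v + 4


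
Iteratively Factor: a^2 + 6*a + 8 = (a + 2)*(a + 4)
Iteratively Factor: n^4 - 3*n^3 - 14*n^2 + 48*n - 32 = (n - 4)*(n^3 + n^2 - 10*n + 8) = (n - 4)*(n + 4)*(n^2 - 3*n + 2) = (n - 4)*(n - 2)*(n + 4)*(n - 1)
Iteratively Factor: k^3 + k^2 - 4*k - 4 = (k + 2)*(k^2 - k - 2) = (k + 1)*(k + 2)*(k - 2)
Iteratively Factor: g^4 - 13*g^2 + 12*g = (g + 4)*(g^3 - 4*g^2 + 3*g) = (g - 3)*(g + 4)*(g^2 - g) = g*(g - 3)*(g + 4)*(g - 1)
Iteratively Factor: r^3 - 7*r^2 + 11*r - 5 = (r - 5)*(r^2 - 2*r + 1) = (r - 5)*(r - 1)*(r - 1)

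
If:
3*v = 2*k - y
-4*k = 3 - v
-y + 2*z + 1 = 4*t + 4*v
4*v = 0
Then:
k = -3/4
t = z/2 + 5/8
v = 0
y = -3/2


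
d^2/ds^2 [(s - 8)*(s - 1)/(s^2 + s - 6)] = 4*(-5*s^3 + 21*s^2 - 69*s + 19)/(s^6 + 3*s^5 - 15*s^4 - 35*s^3 + 90*s^2 + 108*s - 216)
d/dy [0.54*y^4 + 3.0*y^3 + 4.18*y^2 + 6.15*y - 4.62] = 2.16*y^3 + 9.0*y^2 + 8.36*y + 6.15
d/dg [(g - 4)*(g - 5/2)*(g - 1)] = 3*g^2 - 15*g + 33/2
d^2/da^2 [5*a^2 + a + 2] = 10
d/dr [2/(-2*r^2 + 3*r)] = 2*(4*r - 3)/(r^2*(2*r - 3)^2)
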